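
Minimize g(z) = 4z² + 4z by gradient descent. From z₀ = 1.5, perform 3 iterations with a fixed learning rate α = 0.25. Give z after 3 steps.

g′(z) = 8z + 4
Step 1: g′(1.5) = 16; z₁ = 1.5 − 0.25·16 = -2.5
Step 2: g′(-2.5) = -16; z₂ = -2.5 − 0.25·(-16) = 1.5
Step 3: g′(1.5) = 16; z₃ = 1.5 − 0.25·16 = -2.5

-2.5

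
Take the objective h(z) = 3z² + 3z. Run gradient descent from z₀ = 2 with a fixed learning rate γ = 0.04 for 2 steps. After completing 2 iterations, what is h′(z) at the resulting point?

8.664

h′(z) = 6z + 3
Step 1: h′(2) = 15; z₁ = 2 − 0.04·15 = 1.4
Step 2: h′(1.4) = 11.4; z₂ = 1.4 − 0.04·11.4 = 0.944
h′(z) at (0.944) = 8.664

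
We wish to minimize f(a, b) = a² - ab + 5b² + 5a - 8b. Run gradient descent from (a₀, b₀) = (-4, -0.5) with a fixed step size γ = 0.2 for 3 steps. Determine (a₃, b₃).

(-2.784, 1.432)

∇f = (2a - b + 5, -a + 10b - 8)
(a₁, b₁) = (-4, -0.5) − 0.2·(-2.5, -9) = (-3.5, 1.3)
(a₂, b₂) = (-3.5, 1.3) − 0.2·(-3.3, 8.5) = (-2.84, -0.4)
(a₃, b₃) = (-2.84, -0.4) − 0.2·(-0.28, -9.16) = (-2.784, 1.432)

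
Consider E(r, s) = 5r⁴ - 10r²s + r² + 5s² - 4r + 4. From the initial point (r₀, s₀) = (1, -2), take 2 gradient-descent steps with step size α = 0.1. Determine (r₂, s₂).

(208.144, 23.04)

∇E = (20r³ - 20rs + 2r - 4, -10r² + 10s)
Step 1: at (1, -2), ∇E = (58, -30) → (1, -2) − 0.1·(58, -30) = (-4.8, 1)
Step 2: at (-4.8, 1), ∇E = (-2129.44, -220.4) → (-4.8, 1) − 0.1·(-2129.44, -220.4) = (208.144, 23.04)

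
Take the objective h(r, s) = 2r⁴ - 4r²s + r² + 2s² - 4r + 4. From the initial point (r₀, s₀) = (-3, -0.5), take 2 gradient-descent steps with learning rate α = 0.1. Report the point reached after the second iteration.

∇h = (8r³ - 8rs + 2r - 4, -4r² + 4s)
(r₁, s₁) = (-3, -0.5) − 0.1·(-238, -38) = (20.8, 3.3)
(r₂, s₂) = (20.8, 3.3) − 0.1·(71479.776, -1717.36) = (-7127.1776, 175.036)

(-7127.1776, 175.036)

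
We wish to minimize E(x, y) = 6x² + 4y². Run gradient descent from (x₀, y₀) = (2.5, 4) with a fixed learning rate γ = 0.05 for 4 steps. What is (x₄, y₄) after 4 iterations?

∇E = (12x, 8y)
(x₁, y₁) = (2.5, 4) − 0.05·(30, 32) = (1, 2.4)
(x₂, y₂) = (1, 2.4) − 0.05·(12, 19.2) = (0.4, 1.44)
(x₃, y₃) = (0.4, 1.44) − 0.05·(4.8, 11.52) = (0.16, 0.864)
(x₄, y₄) = (0.16, 0.864) − 0.05·(1.92, 6.912) = (0.064, 0.5184)

(0.064, 0.5184)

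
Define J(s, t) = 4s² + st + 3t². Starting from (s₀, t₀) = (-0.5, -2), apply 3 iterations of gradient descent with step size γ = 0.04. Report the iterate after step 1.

(-0.26, -1.5)

∇J = (8s + t, s + 6t)
Step 1: at (-0.5, -2), ∇J = (-6, -12.5) → (-0.5, -2) − 0.04·(-6, -12.5) = (-0.26, -1.5)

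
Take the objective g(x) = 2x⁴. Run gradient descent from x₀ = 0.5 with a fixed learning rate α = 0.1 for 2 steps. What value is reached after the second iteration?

0.3488

g′(x) = 8x³
Step 1: g′(0.5) = 1; x₁ = 0.5 − 0.1·1 = 0.4
Step 2: g′(0.4) = 0.512; x₂ = 0.4 − 0.1·0.512 = 0.3488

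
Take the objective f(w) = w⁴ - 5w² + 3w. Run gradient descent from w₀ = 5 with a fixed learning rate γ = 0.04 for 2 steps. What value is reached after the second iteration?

f′(w) = 4w³ - 10w + 3
Step 1: f′(5) = 453; w₁ = 5 − 0.04·453 = -13.12
Step 2: f′(-13.12) = -8899.413312; w₂ = -13.12 − 0.04·(-8899.413312) = 342.85653248

342.85653248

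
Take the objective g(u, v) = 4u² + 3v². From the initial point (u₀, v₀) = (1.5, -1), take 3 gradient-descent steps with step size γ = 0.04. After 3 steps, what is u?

∇g = (8u, 6v)
Step 1: at (1.5, -1), ∇g = (12, -6) → (1.5, -1) − 0.04·(12, -6) = (1.02, -0.76)
Step 2: at (1.02, -0.76), ∇g = (8.16, -4.56) → (1.02, -0.76) − 0.04·(8.16, -4.56) = (0.6936, -0.5776)
Step 3: at (0.6936, -0.5776), ∇g = (5.5488, -3.4656) → (0.6936, -0.5776) − 0.04·(5.5488, -3.4656) = (0.471648, -0.438976)
u = 0.471648

0.471648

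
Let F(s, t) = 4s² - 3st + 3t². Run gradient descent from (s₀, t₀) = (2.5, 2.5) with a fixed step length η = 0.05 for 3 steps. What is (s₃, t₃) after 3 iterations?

(1.1315625, 1.4546875)

∇F = (8s - 3t, -3s + 6t)
(s₁, t₁) = (2.5, 2.5) − 0.05·(12.5, 7.5) = (1.875, 2.125)
(s₂, t₂) = (1.875, 2.125) − 0.05·(8.625, 7.125) = (1.44375, 1.76875)
(s₃, t₃) = (1.44375, 1.76875) − 0.05·(6.24375, 6.28125) = (1.1315625, 1.4546875)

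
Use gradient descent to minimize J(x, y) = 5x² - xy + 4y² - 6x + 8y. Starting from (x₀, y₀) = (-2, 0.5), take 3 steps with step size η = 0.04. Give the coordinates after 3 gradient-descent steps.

(0.028224, -0.603968)

∇J = (10x - y - 6, -x + 8y + 8)
(x₁, y₁) = (-2, 0.5) − 0.04·(-26.5, 14) = (-0.94, -0.06)
(x₂, y₂) = (-0.94, -0.06) − 0.04·(-15.34, 8.46) = (-0.3264, -0.3984)
(x₃, y₃) = (-0.3264, -0.3984) − 0.04·(-8.8656, 5.1392) = (0.028224, -0.603968)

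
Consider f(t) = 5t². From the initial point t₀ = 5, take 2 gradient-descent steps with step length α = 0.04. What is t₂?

f′(t) = 10t
Step 1: f′(5) = 50; t₁ = 5 − 0.04·50 = 3
Step 2: f′(3) = 30; t₂ = 3 − 0.04·30 = 1.8

1.8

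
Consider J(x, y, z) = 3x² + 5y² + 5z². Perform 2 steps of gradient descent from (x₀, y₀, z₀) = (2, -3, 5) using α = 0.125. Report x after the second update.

0.125

∇J = (6x, 10y, 10z)
Step 1: at (2, -3, 5), ∇J = (12, -30, 50) → (2, -3, 5) − 0.125·(12, -30, 50) = (0.5, 0.75, -1.25)
Step 2: at (0.5, 0.75, -1.25), ∇J = (3, 7.5, -12.5) → (0.5, 0.75, -1.25) − 0.125·(3, 7.5, -12.5) = (0.125, -0.1875, 0.3125)
x = 0.125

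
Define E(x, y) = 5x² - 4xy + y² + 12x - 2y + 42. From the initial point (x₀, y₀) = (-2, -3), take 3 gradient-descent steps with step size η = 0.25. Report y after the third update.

∇E = (10x - 4y + 12, -4x + 2y - 2)
(x₁, y₁) = (-2, -3) − 0.25·(4, 0) = (-3, -3)
(x₂, y₂) = (-3, -3) − 0.25·(-6, 4) = (-1.5, -4)
(x₃, y₃) = (-1.5, -4) − 0.25·(13, -4) = (-4.75, -3)
y = -3

-3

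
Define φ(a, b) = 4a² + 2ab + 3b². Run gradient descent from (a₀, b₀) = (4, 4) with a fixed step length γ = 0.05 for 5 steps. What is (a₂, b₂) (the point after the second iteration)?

(0.96, 1.48)

∇φ = (8a + 2b, 2a + 6b)
Step 1: at (4, 4), ∇φ = (40, 32) → (4, 4) − 0.05·(40, 32) = (2, 2.4)
Step 2: at (2, 2.4), ∇φ = (20.8, 18.4) → (2, 2.4) − 0.05·(20.8, 18.4) = (0.96, 1.48)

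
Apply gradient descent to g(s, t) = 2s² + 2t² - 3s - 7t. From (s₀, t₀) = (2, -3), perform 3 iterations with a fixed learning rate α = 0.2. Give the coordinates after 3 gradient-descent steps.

(0.76, 1.712)

∇g = (4s - 3, 4t - 7)
(s₁, t₁) = (2, -3) − 0.2·(5, -19) = (1, 0.8)
(s₂, t₂) = (1, 0.8) − 0.2·(1, -3.8) = (0.8, 1.56)
(s₃, t₃) = (0.8, 1.56) − 0.2·(0.2, -0.76) = (0.76, 1.712)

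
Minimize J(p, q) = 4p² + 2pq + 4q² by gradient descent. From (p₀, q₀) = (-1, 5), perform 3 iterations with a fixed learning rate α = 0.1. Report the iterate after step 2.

(-0.48, 0.48)

∇J = (8p + 2q, 2p + 8q)
(p₁, q₁) = (-1, 5) − 0.1·(2, 38) = (-1.2, 1.2)
(p₂, q₂) = (-1.2, 1.2) − 0.1·(-7.2, 7.2) = (-0.48, 0.48)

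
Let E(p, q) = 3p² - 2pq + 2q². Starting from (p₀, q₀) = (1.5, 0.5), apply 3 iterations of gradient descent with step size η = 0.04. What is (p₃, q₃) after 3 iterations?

(0.75824, 0.53552)

∇E = (6p - 2q, -2p + 4q)
Step 1: at (1.5, 0.5), ∇E = (8, -1) → (1.5, 0.5) − 0.04·(8, -1) = (1.18, 0.54)
Step 2: at (1.18, 0.54), ∇E = (6, -0.2) → (1.18, 0.54) − 0.04·(6, -0.2) = (0.94, 0.548)
Step 3: at (0.94, 0.548), ∇E = (4.544, 0.312) → (0.94, 0.548) − 0.04·(4.544, 0.312) = (0.75824, 0.53552)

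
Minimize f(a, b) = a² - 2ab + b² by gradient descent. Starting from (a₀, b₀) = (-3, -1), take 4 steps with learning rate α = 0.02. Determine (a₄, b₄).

∇f = (2a - 2b, -2a + 2b)
Step 1: at (-3, -1), ∇f = (-4, 4) → (-3, -1) − 0.02·(-4, 4) = (-2.92, -1.08)
Step 2: at (-2.92, -1.08), ∇f = (-3.68, 3.68) → (-2.92, -1.08) − 0.02·(-3.68, 3.68) = (-2.8464, -1.1536)
Step 3: at (-2.8464, -1.1536), ∇f = (-3.3856, 3.3856) → (-2.8464, -1.1536) − 0.02·(-3.3856, 3.3856) = (-2.778688, -1.221312)
Step 4: at (-2.778688, -1.221312), ∇f = (-3.114752, 3.114752) → (-2.778688, -1.221312) − 0.02·(-3.114752, 3.114752) = (-2.71639296, -1.28360704)

(-2.71639296, -1.28360704)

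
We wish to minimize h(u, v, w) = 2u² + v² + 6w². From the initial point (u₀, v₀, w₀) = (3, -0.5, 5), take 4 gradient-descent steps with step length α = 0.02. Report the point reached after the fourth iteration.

∇h = (4u, 2v, 12w)
Step 1: at (3, -0.5, 5), ∇h = (12, -1, 60) → (3, -0.5, 5) − 0.02·(12, -1, 60) = (2.76, -0.48, 3.8)
Step 2: at (2.76, -0.48, 3.8), ∇h = (11.04, -0.96, 45.6) → (2.76, -0.48, 3.8) − 0.02·(11.04, -0.96, 45.6) = (2.5392, -0.4608, 2.888)
Step 3: at (2.5392, -0.4608, 2.888), ∇h = (10.1568, -0.9216, 34.656) → (2.5392, -0.4608, 2.888) − 0.02·(10.1568, -0.9216, 34.656) = (2.336064, -0.442368, 2.19488)
Step 4: at (2.336064, -0.442368, 2.19488), ∇h = (9.344256, -0.884736, 26.33856) → (2.336064, -0.442368, 2.19488) − 0.02·(9.344256, -0.884736, 26.33856) = (2.14917888, -0.42467328, 1.6681088)

(2.14917888, -0.42467328, 1.6681088)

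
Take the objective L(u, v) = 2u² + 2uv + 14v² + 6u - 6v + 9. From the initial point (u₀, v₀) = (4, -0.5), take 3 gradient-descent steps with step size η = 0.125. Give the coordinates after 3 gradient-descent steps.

(-0.3828125, 6.0625)

∇L = (4u + 2v + 6, 2u + 28v - 6)
(u₁, v₁) = (4, -0.5) − 0.125·(21, -12) = (1.375, 1)
(u₂, v₂) = (1.375, 1) − 0.125·(13.5, 24.75) = (-0.3125, -2.09375)
(u₃, v₃) = (-0.3125, -2.09375) − 0.125·(0.5625, -65.25) = (-0.3828125, 6.0625)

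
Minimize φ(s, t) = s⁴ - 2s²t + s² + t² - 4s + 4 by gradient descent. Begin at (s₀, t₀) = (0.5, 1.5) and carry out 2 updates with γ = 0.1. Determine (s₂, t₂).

∇φ = (4s³ - 4st + 2s - 4, -2s² + 2t)
(s₁, t₁) = (0.5, 1.5) − 0.1·(-5.5, 2.5) = (1.05, 1.25)
(s₂, t₂) = (1.05, 1.25) − 0.1·(-2.5195, 0.295) = (1.30195, 1.2205)

(1.30195, 1.2205)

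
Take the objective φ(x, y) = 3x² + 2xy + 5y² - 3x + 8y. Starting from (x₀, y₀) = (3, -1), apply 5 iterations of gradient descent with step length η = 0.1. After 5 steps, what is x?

0.87056

∇φ = (6x + 2y - 3, 2x + 10y + 8)
(x₁, y₁) = (3, -1) − 0.1·(13, 4) = (1.7, -1.4)
(x₂, y₂) = (1.7, -1.4) − 0.1·(4.4, -2.6) = (1.26, -1.14)
(x₃, y₃) = (1.26, -1.14) − 0.1·(2.28, -0.88) = (1.032, -1.052)
(x₄, y₄) = (1.032, -1.052) − 0.1·(1.088, -0.456) = (0.9232, -1.0064)
(x₅, y₅) = (0.9232, -1.0064) − 0.1·(0.5264, -0.2176) = (0.87056, -0.98464)
x = 0.87056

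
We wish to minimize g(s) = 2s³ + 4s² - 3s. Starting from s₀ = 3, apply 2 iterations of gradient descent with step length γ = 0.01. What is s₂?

g′(s) = 6s² + 8s - 3
s₁ = 3 − 0.01·75 = 2.25
s₂ = 2.25 − 0.01·45.375 = 1.79625

1.79625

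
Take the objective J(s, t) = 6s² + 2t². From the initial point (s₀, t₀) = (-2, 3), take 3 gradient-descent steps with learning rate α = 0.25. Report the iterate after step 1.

(4, 0)

∇J = (12s, 4t)
Step 1: at (-2, 3), ∇J = (-24, 12) → (-2, 3) − 0.25·(-24, 12) = (4, 0)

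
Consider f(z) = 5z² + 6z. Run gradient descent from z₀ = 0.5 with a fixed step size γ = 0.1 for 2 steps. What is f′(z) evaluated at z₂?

0

f′(z) = 10z + 6
Step 1: f′(0.5) = 11; z₁ = 0.5 − 0.1·11 = -0.6
Step 2: f′(-0.6) = 0; z₂ = -0.6 − 0.1·0 = -0.6
f′(z) at (-0.6) = 0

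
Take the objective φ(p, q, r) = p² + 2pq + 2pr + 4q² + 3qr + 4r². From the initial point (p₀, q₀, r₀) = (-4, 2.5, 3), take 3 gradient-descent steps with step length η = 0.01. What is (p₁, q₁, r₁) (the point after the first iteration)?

(-4.03, 2.29, 2.765)

∇φ = (2p + 2q + 2r, 2p + 8q + 3r, 2p + 3q + 8r)
(p₁, q₁, r₁) = (-4, 2.5, 3) − 0.01·(3, 21, 23.5) = (-4.03, 2.29, 2.765)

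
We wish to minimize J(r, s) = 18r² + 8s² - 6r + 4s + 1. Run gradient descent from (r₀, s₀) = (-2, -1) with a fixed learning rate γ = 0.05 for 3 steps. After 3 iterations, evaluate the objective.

22.151456

∇J = (36r - 6, 16s + 4)
Step 1: at (-2, -1), ∇J = (-78, -12) → (-2, -1) − 0.05·(-78, -12) = (1.9, -0.4)
Step 2: at (1.9, -0.4), ∇J = (62.4, -2.4) → (1.9, -0.4) − 0.05·(62.4, -2.4) = (-1.22, -0.28)
Step 3: at (-1.22, -0.28), ∇J = (-49.92, -0.48) → (-1.22, -0.28) − 0.05·(-49.92, -0.48) = (1.276, -0.256)
J(1.276, -0.256) = 22.151456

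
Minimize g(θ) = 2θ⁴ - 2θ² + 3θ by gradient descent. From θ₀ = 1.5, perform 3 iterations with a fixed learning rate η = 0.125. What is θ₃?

0.328125

g′(θ) = 8θ³ - 4θ + 3
θ₁ = 1.5 − 0.125·24 = -1.5
θ₂ = -1.5 − 0.125·(-18) = 0.75
θ₃ = 0.75 − 0.125·3.375 = 0.328125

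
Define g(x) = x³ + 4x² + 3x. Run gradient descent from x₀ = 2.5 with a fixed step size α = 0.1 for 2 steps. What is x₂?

g′(x) = 3x² + 8x + 3
x₁ = 2.5 − 0.1·41.75 = -1.675
x₂ = -1.675 − 0.1·(-1.983125) = -1.4766875

-1.4766875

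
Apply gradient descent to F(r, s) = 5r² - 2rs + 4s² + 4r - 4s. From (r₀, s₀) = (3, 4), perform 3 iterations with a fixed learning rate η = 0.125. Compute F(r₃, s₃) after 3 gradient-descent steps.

-1.450927734375

∇F = (10r - 2s + 4, -2r + 8s - 4)
Step 1: at (3, 4), ∇F = (26, 22) → (3, 4) − 0.125·(26, 22) = (-0.25, 1.25)
Step 2: at (-0.25, 1.25), ∇F = (-1, 6.5) → (-0.25, 1.25) − 0.125·(-1, 6.5) = (-0.125, 0.4375)
Step 3: at (-0.125, 0.4375), ∇F = (1.875, -0.25) → (-0.125, 0.4375) − 0.125·(1.875, -0.25) = (-0.359375, 0.46875)
F(-0.359375, 0.46875) = -1.450927734375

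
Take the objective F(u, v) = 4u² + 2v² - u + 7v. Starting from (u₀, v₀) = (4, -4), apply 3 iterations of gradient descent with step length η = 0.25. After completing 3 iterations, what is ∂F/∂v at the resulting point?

∇F = (8u - 1, 4v + 7)
(u₁, v₁) = (4, -4) − 0.25·(31, -9) = (-3.75, -1.75)
(u₂, v₂) = (-3.75, -1.75) − 0.25·(-31, 0) = (4, -1.75)
(u₃, v₃) = (4, -1.75) − 0.25·(31, 0) = (-3.75, -1.75)
∂F/∂v at (-3.75, -1.75) = 0

0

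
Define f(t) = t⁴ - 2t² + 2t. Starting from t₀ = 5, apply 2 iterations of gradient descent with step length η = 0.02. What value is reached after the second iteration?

f′(t) = 4t³ - 4t + 2
t₁ = 5 − 0.02·482 = -4.64
t₂ = -4.64 − 0.02·(-379.029376) = 2.94058752

2.94058752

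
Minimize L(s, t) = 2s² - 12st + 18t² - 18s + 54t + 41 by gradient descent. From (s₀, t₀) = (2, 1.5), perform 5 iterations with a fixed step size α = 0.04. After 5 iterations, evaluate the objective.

∇L = (4s - 12t - 18, -12s + 36t + 54)
(s₁, t₁) = (2, 1.5) − 0.04·(-28, 84) = (3.12, -1.86)
(s₂, t₂) = (3.12, -1.86) − 0.04·(16.8, -50.4) = (2.448, 0.156)
(s₃, t₃) = (2.448, 0.156) − 0.04·(-10.08, 30.24) = (2.8512, -1.0536)
(s₄, t₄) = (2.8512, -1.0536) − 0.04·(6.048, -18.144) = (2.60928, -0.32784)
(s₅, t₅) = (2.60928, -0.32784) − 0.04·(-3.6288, 10.8864) = (2.754432, -0.763296)
L(2.754432, -0.763296) = 1.0925685248

1.0925685248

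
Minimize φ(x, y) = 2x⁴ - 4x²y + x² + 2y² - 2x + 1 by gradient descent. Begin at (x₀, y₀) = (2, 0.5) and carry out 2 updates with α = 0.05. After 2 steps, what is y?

1.122

∇φ = (8x³ - 8xy + 2x - 2, -4x² + 4y)
Step 1: at (2, 0.5), ∇φ = (58, -14) → (2, 0.5) − 0.05·(58, -14) = (-0.9, 1.2)
Step 2: at (-0.9, 1.2), ∇φ = (-0.992, 1.56) → (-0.9, 1.2) − 0.05·(-0.992, 1.56) = (-0.8504, 1.122)
y = 1.122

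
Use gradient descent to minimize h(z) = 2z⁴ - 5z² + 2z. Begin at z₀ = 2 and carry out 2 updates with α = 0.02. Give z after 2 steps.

1.05444608

h′(z) = 8z³ - 10z + 2
z₁ = 2 − 0.02·46 = 1.08
z₂ = 1.08 − 0.02·1.277696 = 1.05444608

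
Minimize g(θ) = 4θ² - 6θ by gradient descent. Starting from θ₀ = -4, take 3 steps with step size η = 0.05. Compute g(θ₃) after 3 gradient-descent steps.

1.960704

g′(θ) = 8θ - 6
θ₁ = -4 − 0.05·(-38) = -2.1
θ₂ = -2.1 − 0.05·(-22.8) = -0.96
θ₃ = -0.96 − 0.05·(-13.68) = -0.276
g(-0.276) = 1.960704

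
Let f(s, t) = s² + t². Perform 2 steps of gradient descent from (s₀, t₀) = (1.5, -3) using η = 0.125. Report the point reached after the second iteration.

(0.84375, -1.6875)

∇f = (2s, 2t)
(s₁, t₁) = (1.5, -3) − 0.125·(3, -6) = (1.125, -2.25)
(s₂, t₂) = (1.125, -2.25) − 0.125·(2.25, -4.5) = (0.84375, -1.6875)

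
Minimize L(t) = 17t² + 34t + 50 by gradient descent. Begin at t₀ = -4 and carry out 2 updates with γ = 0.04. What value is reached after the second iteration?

L′(t) = 34t + 34
Step 1: L′(-4) = -102; t₁ = -4 − 0.04·(-102) = 0.08
Step 2: L′(0.08) = 36.72; t₂ = 0.08 − 0.04·36.72 = -1.3888

-1.3888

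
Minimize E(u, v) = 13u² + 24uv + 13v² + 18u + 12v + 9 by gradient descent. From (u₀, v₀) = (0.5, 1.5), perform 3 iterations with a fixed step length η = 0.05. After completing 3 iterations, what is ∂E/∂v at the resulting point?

-220.833

∇E = (26u + 24v + 18, 24u + 26v + 12)
(u₁, v₁) = (0.5, 1.5) − 0.05·(67, 63) = (-2.85, -1.65)
(u₂, v₂) = (-2.85, -1.65) − 0.05·(-95.7, -99.3) = (1.935, 3.315)
(u₃, v₃) = (1.935, 3.315) − 0.05·(147.87, 144.63) = (-5.4585, -3.9165)
∂E/∂v at (-5.4585, -3.9165) = -220.833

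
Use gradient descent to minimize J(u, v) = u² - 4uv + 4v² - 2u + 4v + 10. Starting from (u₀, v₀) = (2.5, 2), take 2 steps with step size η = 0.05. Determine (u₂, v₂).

(2.875, 1.25)

∇J = (2u - 4v - 2, -4u + 8v + 4)
(u₁, v₁) = (2.5, 2) − 0.05·(-5, 10) = (2.75, 1.5)
(u₂, v₂) = (2.75, 1.5) − 0.05·(-2.5, 5) = (2.875, 1.25)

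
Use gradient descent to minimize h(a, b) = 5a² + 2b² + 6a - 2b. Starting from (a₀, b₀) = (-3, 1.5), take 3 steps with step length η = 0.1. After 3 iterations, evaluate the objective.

-2.206688

∇h = (10a + 6, 4b - 2)
(a₁, b₁) = (-3, 1.5) − 0.1·(-24, 4) = (-0.6, 1.1)
(a₂, b₂) = (-0.6, 1.1) − 0.1·(0, 2.4) = (-0.6, 0.86)
(a₃, b₃) = (-0.6, 0.86) − 0.1·(0, 1.44) = (-0.6, 0.716)
h(-0.6, 0.716) = -2.206688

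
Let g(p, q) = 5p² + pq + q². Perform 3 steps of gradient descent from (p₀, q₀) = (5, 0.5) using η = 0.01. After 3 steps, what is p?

∇g = (10p + q, p + 2q)
(p₁, q₁) = (5, 0.5) − 0.01·(50.5, 6) = (4.495, 0.44)
(p₂, q₂) = (4.495, 0.44) − 0.01·(45.39, 5.375) = (4.0411, 0.38625)
(p₃, q₃) = (4.0411, 0.38625) − 0.01·(40.79725, 4.8136) = (3.6331275, 0.338114)
p = 3.6331275

3.6331275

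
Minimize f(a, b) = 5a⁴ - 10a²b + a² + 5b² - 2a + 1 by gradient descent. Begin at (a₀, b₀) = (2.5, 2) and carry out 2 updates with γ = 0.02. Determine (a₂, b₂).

∇f = (20a³ - 20ab + 2a - 2, -10a² + 10b)
Step 1: at (2.5, 2), ∇f = (215.5, -42.5) → (2.5, 2) − 0.02·(215.5, -42.5) = (-1.81, 2.85)
Step 2: at (-1.81, 2.85), ∇f = (-21.04482, -4.261) → (-1.81, 2.85) − 0.02·(-21.04482, -4.261) = (-1.3891036, 2.93522)

(-1.3891036, 2.93522)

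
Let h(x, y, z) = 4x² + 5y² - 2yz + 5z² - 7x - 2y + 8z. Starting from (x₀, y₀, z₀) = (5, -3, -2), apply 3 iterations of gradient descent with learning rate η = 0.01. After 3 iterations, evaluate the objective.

61.5865195776

∇h = (8x - 7, 10y - 2z - 2, -2y + 10z + 8)
(x₁, y₁, z₁) = (5, -3, -2) − 0.01·(33, -28, -6) = (4.67, -2.72, -1.94)
(x₂, y₂, z₂) = (4.67, -2.72, -1.94) − 0.01·(30.36, -25.32, -5.96) = (4.3664, -2.4668, -1.8804)
(x₃, y₃, z₃) = (4.3664, -2.4668, -1.8804) − 0.01·(27.9312, -22.9072, -5.8704) = (4.087088, -2.237728, -1.821696)
h(4.087088, -2.237728, -1.821696) = 61.5865195776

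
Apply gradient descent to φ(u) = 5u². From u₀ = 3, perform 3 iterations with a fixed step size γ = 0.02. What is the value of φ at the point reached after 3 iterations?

11.79648

φ′(u) = 10u
u₁ = 3 − 0.02·30 = 2.4
u₂ = 2.4 − 0.02·24 = 1.92
u₃ = 1.92 − 0.02·19.2 = 1.536
φ(1.536) = 11.79648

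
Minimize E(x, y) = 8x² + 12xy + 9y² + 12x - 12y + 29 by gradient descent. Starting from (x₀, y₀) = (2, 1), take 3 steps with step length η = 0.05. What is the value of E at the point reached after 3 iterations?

∇E = (16x + 12y + 12, 12x + 18y - 12)
(x₁, y₁) = (2, 1) − 0.05·(56, 30) = (-0.8, -0.5)
(x₂, y₂) = (-0.8, -0.5) − 0.05·(-6.8, -30.6) = (-0.46, 1.03)
(x₃, y₃) = (-0.46, 1.03) − 0.05·(17, 1.02) = (-1.31, 0.979)
E(-1.31, 0.979) = 8.496889

8.496889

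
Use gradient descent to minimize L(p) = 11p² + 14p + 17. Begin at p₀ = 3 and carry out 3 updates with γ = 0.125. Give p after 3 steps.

L′(p) = 22p + 14
p₁ = 3 − 0.125·80 = -7
p₂ = -7 − 0.125·(-140) = 10.5
p₃ = 10.5 − 0.125·245 = -20.125

-20.125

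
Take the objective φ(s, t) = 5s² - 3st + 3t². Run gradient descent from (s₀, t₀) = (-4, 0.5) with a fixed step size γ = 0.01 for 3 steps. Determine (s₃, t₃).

(-2.8877565, 0.111683)

∇φ = (10s - 3t, -3s + 6t)
Step 1: at (-4, 0.5), ∇φ = (-41.5, 15) → (-4, 0.5) − 0.01·(-41.5, 15) = (-3.585, 0.35)
Step 2: at (-3.585, 0.35), ∇φ = (-36.9, 12.855) → (-3.585, 0.35) − 0.01·(-36.9, 12.855) = (-3.216, 0.22145)
Step 3: at (-3.216, 0.22145), ∇φ = (-32.82435, 10.9767) → (-3.216, 0.22145) − 0.01·(-32.82435, 10.9767) = (-2.8877565, 0.111683)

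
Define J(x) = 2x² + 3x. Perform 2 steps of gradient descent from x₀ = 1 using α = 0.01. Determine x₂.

J′(x) = 4x + 3
Step 1: J′(1) = 7; x₁ = 1 − 0.01·7 = 0.93
Step 2: J′(0.93) = 6.72; x₂ = 0.93 − 0.01·6.72 = 0.8628

0.8628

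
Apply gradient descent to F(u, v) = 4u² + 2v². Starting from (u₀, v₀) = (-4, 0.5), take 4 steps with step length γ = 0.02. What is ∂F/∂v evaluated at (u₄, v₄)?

∇F = (8u, 4v)
(u₁, v₁) = (-4, 0.5) − 0.02·(-32, 2) = (-3.36, 0.46)
(u₂, v₂) = (-3.36, 0.46) − 0.02·(-26.88, 1.84) = (-2.8224, 0.4232)
(u₃, v₃) = (-2.8224, 0.4232) − 0.02·(-22.5792, 1.6928) = (-2.370816, 0.389344)
(u₄, v₄) = (-2.370816, 0.389344) − 0.02·(-18.966528, 1.557376) = (-1.99148544, 0.35819648)
∂F/∂v at (-1.99148544, 0.35819648) = 1.43278592

1.43278592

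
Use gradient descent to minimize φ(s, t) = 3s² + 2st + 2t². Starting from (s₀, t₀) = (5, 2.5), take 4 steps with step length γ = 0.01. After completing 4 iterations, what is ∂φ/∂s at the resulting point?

26.02894

∇φ = (6s + 2t, 2s + 4t)
Step 1: at (5, 2.5), ∇φ = (35, 20) → (5, 2.5) − 0.01·(35, 20) = (4.65, 2.3)
Step 2: at (4.65, 2.3), ∇φ = (32.5, 18.5) → (4.65, 2.3) − 0.01·(32.5, 18.5) = (4.325, 2.115)
Step 3: at (4.325, 2.115), ∇φ = (30.18, 17.11) → (4.325, 2.115) − 0.01·(30.18, 17.11) = (4.0232, 1.9439)
Step 4: at (4.0232, 1.9439), ∇φ = (28.027, 15.822) → (4.0232, 1.9439) − 0.01·(28.027, 15.822) = (3.74293, 1.78568)
∂φ/∂s at (3.74293, 1.78568) = 26.02894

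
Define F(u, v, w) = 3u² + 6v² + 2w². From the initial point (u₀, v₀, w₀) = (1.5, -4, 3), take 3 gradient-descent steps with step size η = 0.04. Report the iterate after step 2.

∇F = (6u, 12v, 4w)
Step 1: at (1.5, -4, 3), ∇F = (9, -48, 12) → (1.5, -4, 3) − 0.04·(9, -48, 12) = (1.14, -2.08, 2.52)
Step 2: at (1.14, -2.08, 2.52), ∇F = (6.84, -24.96, 10.08) → (1.14, -2.08, 2.52) − 0.04·(6.84, -24.96, 10.08) = (0.8664, -1.0816, 2.1168)

(0.8664, -1.0816, 2.1168)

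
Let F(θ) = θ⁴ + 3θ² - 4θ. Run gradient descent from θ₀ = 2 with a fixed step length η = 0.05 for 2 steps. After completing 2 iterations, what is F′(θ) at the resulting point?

-2.768

F′(θ) = 4θ³ + 6θ - 4
θ₁ = 2 − 0.05·40 = 0
θ₂ = 0 − 0.05·(-4) = 0.2
F′(θ) at (0.2) = -2.768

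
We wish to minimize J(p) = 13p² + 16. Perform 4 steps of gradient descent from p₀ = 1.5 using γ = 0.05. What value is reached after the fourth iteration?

0.01215

J′(p) = 26p
Step 1: J′(1.5) = 39; p₁ = 1.5 − 0.05·39 = -0.45
Step 2: J′(-0.45) = -11.7; p₂ = -0.45 − 0.05·(-11.7) = 0.135
Step 3: J′(0.135) = 3.51; p₃ = 0.135 − 0.05·3.51 = -0.0405
Step 4: J′(-0.0405) = -1.053; p₄ = -0.0405 − 0.05·(-1.053) = 0.01215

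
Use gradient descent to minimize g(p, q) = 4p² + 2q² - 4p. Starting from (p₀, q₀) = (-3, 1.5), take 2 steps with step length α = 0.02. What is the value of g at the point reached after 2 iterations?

∇g = (8p - 4, 4q)
Step 1: at (-3, 1.5), ∇g = (-28, 6) → (-3, 1.5) − 0.02·(-28, 6) = (-2.44, 1.38)
Step 2: at (-2.44, 1.38), ∇g = (-23.52, 5.52) → (-2.44, 1.38) − 0.02·(-23.52, 5.52) = (-1.9696, 1.2696)
g(-1.9696, 1.2696) = 26.61946496

26.61946496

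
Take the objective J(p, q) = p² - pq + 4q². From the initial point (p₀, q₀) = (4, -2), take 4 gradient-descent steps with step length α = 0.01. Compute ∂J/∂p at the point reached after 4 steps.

∇J = (2p - q, -p + 8q)
(p₁, q₁) = (4, -2) − 0.01·(10, -20) = (3.9, -1.8)
(p₂, q₂) = (3.9, -1.8) − 0.01·(9.6, -18.3) = (3.804, -1.617)
(p₃, q₃) = (3.804, -1.617) − 0.01·(9.225, -16.74) = (3.71175, -1.4496)
(p₄, q₄) = (3.71175, -1.4496) − 0.01·(8.8731, -15.30855) = (3.623019, -1.2965145)
∂J/∂p at (3.623019, -1.2965145) = 8.5425525

8.5425525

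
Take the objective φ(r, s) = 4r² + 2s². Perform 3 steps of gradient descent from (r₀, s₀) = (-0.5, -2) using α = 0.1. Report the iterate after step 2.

(-0.02, -0.72)

∇φ = (8r, 4s)
Step 1: at (-0.5, -2), ∇φ = (-4, -8) → (-0.5, -2) − 0.1·(-4, -8) = (-0.1, -1.2)
Step 2: at (-0.1, -1.2), ∇φ = (-0.8, -4.8) → (-0.1, -1.2) − 0.1·(-0.8, -4.8) = (-0.02, -0.72)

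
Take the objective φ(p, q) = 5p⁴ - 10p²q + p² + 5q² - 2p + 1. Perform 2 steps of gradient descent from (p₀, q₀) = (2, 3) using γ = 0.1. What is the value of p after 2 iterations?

∇φ = (20p³ - 20pq + 2p - 2, -10p² + 10q)
(p₁, q₁) = (2, 3) − 0.1·(42, -10) = (-2.2, 4)
(p₂, q₂) = (-2.2, 4) − 0.1·(-43.36, -8.4) = (2.136, 4.84)
p = 2.136

2.136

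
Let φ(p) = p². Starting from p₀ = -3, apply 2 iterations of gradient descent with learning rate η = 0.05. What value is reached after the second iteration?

φ′(p) = 2p
p₁ = -3 − 0.05·(-6) = -2.7
p₂ = -2.7 − 0.05·(-5.4) = -2.43

-2.43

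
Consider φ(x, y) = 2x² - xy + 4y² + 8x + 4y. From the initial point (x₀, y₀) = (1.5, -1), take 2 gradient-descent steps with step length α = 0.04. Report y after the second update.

∇φ = (4x - y + 8, -x + 8y + 4)
(x₁, y₁) = (1.5, -1) − 0.04·(15, -5.5) = (0.9, -0.78)
(x₂, y₂) = (0.9, -0.78) − 0.04·(12.38, -3.14) = (0.4048, -0.6544)
y = -0.6544

-0.6544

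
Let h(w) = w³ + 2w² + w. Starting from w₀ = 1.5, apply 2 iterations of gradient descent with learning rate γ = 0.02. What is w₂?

1.0169625

h′(w) = 3w² + 4w + 1
Step 1: h′(1.5) = 13.75; w₁ = 1.5 − 0.02·13.75 = 1.225
Step 2: h′(1.225) = 10.401875; w₂ = 1.225 − 0.02·10.401875 = 1.0169625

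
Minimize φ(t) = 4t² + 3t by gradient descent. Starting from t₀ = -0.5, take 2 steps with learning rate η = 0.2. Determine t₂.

φ′(t) = 8t + 3
Step 1: φ′(-0.5) = -1; t₁ = -0.5 − 0.2·(-1) = -0.3
Step 2: φ′(-0.3) = 0.6; t₂ = -0.3 − 0.2·0.6 = -0.42

-0.42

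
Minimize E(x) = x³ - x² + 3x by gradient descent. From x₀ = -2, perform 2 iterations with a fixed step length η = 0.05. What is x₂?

E′(x) = 3x² - 2x + 3
Step 1: E′(-2) = 19; x₁ = -2 − 0.05·19 = -2.95
Step 2: E′(-2.95) = 35.0075; x₂ = -2.95 − 0.05·35.0075 = -4.700375

-4.700375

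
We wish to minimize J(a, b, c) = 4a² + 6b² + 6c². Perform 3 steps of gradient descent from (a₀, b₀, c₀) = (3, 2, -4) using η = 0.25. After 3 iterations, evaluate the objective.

7716

∇J = (8a, 12b, 12c)
Step 1: at (3, 2, -4), ∇J = (24, 24, -48) → (3, 2, -4) − 0.25·(24, 24, -48) = (-3, -4, 8)
Step 2: at (-3, -4, 8), ∇J = (-24, -48, 96) → (-3, -4, 8) − 0.25·(-24, -48, 96) = (3, 8, -16)
Step 3: at (3, 8, -16), ∇J = (24, 96, -192) → (3, 8, -16) − 0.25·(24, 96, -192) = (-3, -16, 32)
J(-3, -16, 32) = 7716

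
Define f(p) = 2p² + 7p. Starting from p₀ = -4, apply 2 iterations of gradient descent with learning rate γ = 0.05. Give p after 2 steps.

f′(p) = 4p + 7
Step 1: f′(-4) = -9; p₁ = -4 − 0.05·(-9) = -3.55
Step 2: f′(-3.55) = -7.2; p₂ = -3.55 − 0.05·(-7.2) = -3.19

-3.19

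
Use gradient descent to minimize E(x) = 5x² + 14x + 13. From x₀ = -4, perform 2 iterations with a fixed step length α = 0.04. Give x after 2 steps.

-2.336

E′(x) = 10x + 14
x₁ = -4 − 0.04·(-26) = -2.96
x₂ = -2.96 − 0.04·(-15.6) = -2.336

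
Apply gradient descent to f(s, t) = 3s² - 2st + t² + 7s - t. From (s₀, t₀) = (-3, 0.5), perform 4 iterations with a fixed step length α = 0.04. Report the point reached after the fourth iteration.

∇f = (6s - 2t + 7, -2s + 2t - 1)
(s₁, t₁) = (-3, 0.5) − 0.04·(-12, 6) = (-2.52, 0.26)
(s₂, t₂) = (-2.52, 0.26) − 0.04·(-8.64, 4.56) = (-2.1744, 0.0776)
(s₃, t₃) = (-2.1744, 0.0776) − 0.04·(-6.2016, 3.504) = (-1.926336, -0.06256)
(s₄, t₄) = (-1.926336, -0.06256) − 0.04·(-4.432896, 2.727552) = (-1.74902016, -0.17166208)

(-1.74902016, -0.17166208)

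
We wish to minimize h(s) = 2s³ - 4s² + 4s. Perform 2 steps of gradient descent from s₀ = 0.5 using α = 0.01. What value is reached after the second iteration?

h′(s) = 6s² - 8s + 4
Step 1: h′(0.5) = 1.5; s₁ = 0.5 − 0.01·1.5 = 0.485
Step 2: h′(0.485) = 1.53135; s₂ = 0.485 − 0.01·1.53135 = 0.4696865

0.4696865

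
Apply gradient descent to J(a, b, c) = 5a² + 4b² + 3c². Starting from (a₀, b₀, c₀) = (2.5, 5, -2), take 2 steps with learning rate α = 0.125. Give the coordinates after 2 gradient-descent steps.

∇J = (10a, 8b, 6c)
(a₁, b₁, c₁) = (2.5, 5, -2) − 0.125·(25, 40, -12) = (-0.625, 0, -0.5)
(a₂, b₂, c₂) = (-0.625, 0, -0.5) − 0.125·(-6.25, 0, -3) = (0.15625, 0, -0.125)

(0.15625, 0, -0.125)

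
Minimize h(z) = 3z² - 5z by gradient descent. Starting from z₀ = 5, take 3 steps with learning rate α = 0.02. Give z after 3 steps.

h′(z) = 6z - 5
Step 1: h′(5) = 25; z₁ = 5 − 0.02·25 = 4.5
Step 2: h′(4.5) = 22; z₂ = 4.5 − 0.02·22 = 4.06
Step 3: h′(4.06) = 19.36; z₃ = 4.06 − 0.02·19.36 = 3.6728

3.6728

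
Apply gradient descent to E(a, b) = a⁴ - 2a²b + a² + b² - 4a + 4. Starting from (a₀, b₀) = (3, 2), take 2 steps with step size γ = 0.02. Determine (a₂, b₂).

∇E = (4a³ - 4ab + 2a - 4, -2a² + 2b)
Step 1: at (3, 2), ∇E = (86, -14) → (3, 2) − 0.02·(86, -14) = (1.28, 2.28)
Step 2: at (1.28, 2.28), ∇E = (-4.724992, 1.2832) → (1.28, 2.28) − 0.02·(-4.724992, 1.2832) = (1.37449984, 2.254336)

(1.37449984, 2.254336)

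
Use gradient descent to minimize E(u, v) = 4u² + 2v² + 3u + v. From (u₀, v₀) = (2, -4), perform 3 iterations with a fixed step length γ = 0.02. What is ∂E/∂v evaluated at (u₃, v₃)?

-11.68032

∇E = (8u + 3, 4v + 1)
Step 1: at (2, -4), ∇E = (19, -15) → (2, -4) − 0.02·(19, -15) = (1.62, -3.7)
Step 2: at (1.62, -3.7), ∇E = (15.96, -13.8) → (1.62, -3.7) − 0.02·(15.96, -13.8) = (1.3008, -3.424)
Step 3: at (1.3008, -3.424), ∇E = (13.4064, -12.696) → (1.3008, -3.424) − 0.02·(13.4064, -12.696) = (1.032672, -3.17008)
∂E/∂v at (1.032672, -3.17008) = -11.68032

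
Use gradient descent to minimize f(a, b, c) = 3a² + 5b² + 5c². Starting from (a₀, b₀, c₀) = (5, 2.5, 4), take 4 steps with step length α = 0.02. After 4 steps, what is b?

1.024

∇f = (6a, 10b, 10c)
(a₁, b₁, c₁) = (5, 2.5, 4) − 0.02·(30, 25, 40) = (4.4, 2, 3.2)
(a₂, b₂, c₂) = (4.4, 2, 3.2) − 0.02·(26.4, 20, 32) = (3.872, 1.6, 2.56)
(a₃, b₃, c₃) = (3.872, 1.6, 2.56) − 0.02·(23.232, 16, 25.6) = (3.40736, 1.28, 2.048)
(a₄, b₄, c₄) = (3.40736, 1.28, 2.048) − 0.02·(20.44416, 12.8, 20.48) = (2.9984768, 1.024, 1.6384)
b = 1.024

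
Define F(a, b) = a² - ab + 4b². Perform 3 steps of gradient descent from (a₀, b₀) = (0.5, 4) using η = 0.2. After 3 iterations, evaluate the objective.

3.984

∇F = (2a - b, -a + 8b)
Step 1: at (0.5, 4), ∇F = (-3, 31.5) → (0.5, 4) − 0.2·(-3, 31.5) = (1.1, -2.3)
Step 2: at (1.1, -2.3), ∇F = (4.5, -19.5) → (1.1, -2.3) − 0.2·(4.5, -19.5) = (0.2, 1.6)
Step 3: at (0.2, 1.6), ∇F = (-1.2, 12.6) → (0.2, 1.6) − 0.2·(-1.2, 12.6) = (0.44, -0.92)
F(0.44, -0.92) = 3.984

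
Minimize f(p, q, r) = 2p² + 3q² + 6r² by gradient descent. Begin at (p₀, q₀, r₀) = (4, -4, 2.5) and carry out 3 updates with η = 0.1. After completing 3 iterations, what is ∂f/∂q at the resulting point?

∇f = (4p, 6q, 12r)
(p₁, q₁, r₁) = (4, -4, 2.5) − 0.1·(16, -24, 30) = (2.4, -1.6, -0.5)
(p₂, q₂, r₂) = (2.4, -1.6, -0.5) − 0.1·(9.6, -9.6, -6) = (1.44, -0.64, 0.1)
(p₃, q₃, r₃) = (1.44, -0.64, 0.1) − 0.1·(5.76, -3.84, 1.2) = (0.864, -0.256, -0.02)
∂f/∂q at (0.864, -0.256, -0.02) = -1.536

-1.536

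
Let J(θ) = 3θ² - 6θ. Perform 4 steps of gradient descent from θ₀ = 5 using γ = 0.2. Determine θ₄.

J′(θ) = 6θ - 6
Step 1: J′(5) = 24; θ₁ = 5 − 0.2·24 = 0.2
Step 2: J′(0.2) = -4.8; θ₂ = 0.2 − 0.2·(-4.8) = 1.16
Step 3: J′(1.16) = 0.96; θ₃ = 1.16 − 0.2·0.96 = 0.968
Step 4: J′(0.968) = -0.192; θ₄ = 0.968 − 0.2·(-0.192) = 1.0064

1.0064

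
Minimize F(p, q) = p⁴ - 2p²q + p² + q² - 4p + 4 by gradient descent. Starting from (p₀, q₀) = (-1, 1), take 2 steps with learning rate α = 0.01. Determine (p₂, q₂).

∇F = (4p³ - 4pq + 2p - 4, -2p² + 2q)
(p₁, q₁) = (-1, 1) − 0.01·(-6, 0) = (-0.94, 1)
(p₂, q₂) = (-0.94, 1) − 0.01·(-5.442336, 0.2328) = (-0.88557664, 0.997672)

(-0.88557664, 0.997672)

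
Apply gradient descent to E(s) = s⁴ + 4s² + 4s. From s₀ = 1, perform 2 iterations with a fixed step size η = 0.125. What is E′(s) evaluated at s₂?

E′(s) = 4s³ + 8s + 4
Step 1: E′(1) = 16; s₁ = 1 − 0.125·16 = -1
Step 2: E′(-1) = -8; s₂ = -1 − 0.125·(-8) = 0
E′(s) at (0) = 4

4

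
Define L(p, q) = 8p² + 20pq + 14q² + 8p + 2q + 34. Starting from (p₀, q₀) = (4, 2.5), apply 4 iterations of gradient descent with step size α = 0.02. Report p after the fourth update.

0.84621312

∇L = (16p + 20q + 8, 20p + 28q + 2)
(p₁, q₁) = (4, 2.5) − 0.02·(122, 152) = (1.56, -0.54)
(p₂, q₂) = (1.56, -0.54) − 0.02·(22.16, 18.08) = (1.1168, -0.9016)
(p₃, q₃) = (1.1168, -0.9016) − 0.02·(7.8368, -0.9088) = (0.960064, -0.883424)
(p₄, q₄) = (0.960064, -0.883424) − 0.02·(5.692544, -3.534592) = (0.84621312, -0.81273216)
p = 0.84621312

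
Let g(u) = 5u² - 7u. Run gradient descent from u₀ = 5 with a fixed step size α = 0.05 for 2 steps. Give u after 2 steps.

1.775

g′(u) = 10u - 7
Step 1: g′(5) = 43; u₁ = 5 − 0.05·43 = 2.85
Step 2: g′(2.85) = 21.5; u₂ = 2.85 − 0.05·21.5 = 1.775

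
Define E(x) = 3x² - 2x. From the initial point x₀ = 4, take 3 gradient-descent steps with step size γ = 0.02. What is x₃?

2.832064

E′(x) = 6x - 2
Step 1: E′(4) = 22; x₁ = 4 − 0.02·22 = 3.56
Step 2: E′(3.56) = 19.36; x₂ = 3.56 − 0.02·19.36 = 3.1728
Step 3: E′(3.1728) = 17.0368; x₃ = 3.1728 − 0.02·17.0368 = 2.832064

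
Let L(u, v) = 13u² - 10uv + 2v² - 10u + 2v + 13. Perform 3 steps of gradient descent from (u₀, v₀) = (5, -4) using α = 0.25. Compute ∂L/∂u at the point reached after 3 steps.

∇L = (26u - 10v - 10, -10u + 4v + 2)
(u₁, v₁) = (5, -4) − 0.25·(160, -64) = (-35, 12)
(u₂, v₂) = (-35, 12) − 0.25·(-1040, 400) = (225, -88)
(u₃, v₃) = (225, -88) − 0.25·(6720, -2600) = (-1455, 562)
∂L/∂u at (-1455, 562) = -43460

-43460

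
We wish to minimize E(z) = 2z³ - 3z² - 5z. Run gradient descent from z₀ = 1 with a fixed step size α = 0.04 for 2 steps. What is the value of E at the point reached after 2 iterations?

E′(z) = 6z² - 6z - 5
Step 1: E′(1) = -5; z₁ = 1 − 0.04·(-5) = 1.2
Step 2: E′(1.2) = -3.56; z₂ = 1.2 − 0.04·(-3.56) = 1.3424
E(1.3424) = -7.280002301952

-7.280002301952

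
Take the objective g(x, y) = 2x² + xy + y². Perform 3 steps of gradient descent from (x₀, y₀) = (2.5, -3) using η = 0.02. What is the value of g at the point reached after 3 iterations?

∇g = (4x + y, x + 2y)
Step 1: at (2.5, -3), ∇g = (7, -3.5) → (2.5, -3) − 0.02·(7, -3.5) = (2.36, -2.93)
Step 2: at (2.36, -2.93), ∇g = (6.51, -3.5) → (2.36, -2.93) − 0.02·(6.51, -3.5) = (2.2298, -2.86)
Step 3: at (2.2298, -2.86), ∇g = (6.0592, -3.4902) → (2.2298, -2.86) − 0.02·(6.0592, -3.4902) = (2.108616, -2.790196)
g(2.108616, -2.790196) = 10.794264660592

10.794264660592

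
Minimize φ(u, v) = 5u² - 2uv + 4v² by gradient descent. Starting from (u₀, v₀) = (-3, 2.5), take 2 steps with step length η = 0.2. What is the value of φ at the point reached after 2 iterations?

203.2208

∇φ = (10u - 2v, -2u + 8v)
Step 1: at (-3, 2.5), ∇φ = (-35, 26) → (-3, 2.5) − 0.2·(-35, 26) = (4, -2.7)
Step 2: at (4, -2.7), ∇φ = (45.4, -29.6) → (4, -2.7) − 0.2·(45.4, -29.6) = (-5.08, 3.22)
φ(-5.08, 3.22) = 203.2208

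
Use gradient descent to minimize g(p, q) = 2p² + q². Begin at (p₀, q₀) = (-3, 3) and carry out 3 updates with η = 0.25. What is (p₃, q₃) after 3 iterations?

(0, 0.375)

∇g = (4p, 2q)
Step 1: at (-3, 3), ∇g = (-12, 6) → (-3, 3) − 0.25·(-12, 6) = (0, 1.5)
Step 2: at (0, 1.5), ∇g = (0, 3) → (0, 1.5) − 0.25·(0, 3) = (0, 0.75)
Step 3: at (0, 0.75), ∇g = (0, 1.5) → (0, 0.75) − 0.25·(0, 1.5) = (0, 0.375)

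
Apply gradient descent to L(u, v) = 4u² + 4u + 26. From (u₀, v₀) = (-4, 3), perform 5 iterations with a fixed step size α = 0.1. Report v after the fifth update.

∇L = (8u + 4, 0)
(u₁, v₁) = (-4, 3) − 0.1·(-28, 0) = (-1.2, 3)
(u₂, v₂) = (-1.2, 3) − 0.1·(-5.6, 0) = (-0.64, 3)
(u₃, v₃) = (-0.64, 3) − 0.1·(-1.12, 0) = (-0.528, 3)
(u₄, v₄) = (-0.528, 3) − 0.1·(-0.224, 0) = (-0.5056, 3)
(u₅, v₅) = (-0.5056, 3) − 0.1·(-0.0448, 0) = (-0.50112, 3)
v = 3

3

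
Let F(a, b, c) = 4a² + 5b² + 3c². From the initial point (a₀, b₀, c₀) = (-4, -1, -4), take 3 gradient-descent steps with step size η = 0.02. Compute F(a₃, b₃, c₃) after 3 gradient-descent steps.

46.085190189056

∇F = (8a, 10b, 6c)
Step 1: at (-4, -1, -4), ∇F = (-32, -10, -24) → (-4, -1, -4) − 0.02·(-32, -10, -24) = (-3.36, -0.8, -3.52)
Step 2: at (-3.36, -0.8, -3.52), ∇F = (-26.88, -8, -21.12) → (-3.36, -0.8, -3.52) − 0.02·(-26.88, -8, -21.12) = (-2.8224, -0.64, -3.0976)
Step 3: at (-2.8224, -0.64, -3.0976), ∇F = (-22.5792, -6.4, -18.5856) → (-2.8224, -0.64, -3.0976) − 0.02·(-22.5792, -6.4, -18.5856) = (-2.370816, -0.512, -2.725888)
F(-2.370816, -0.512, -2.725888) = 46.085190189056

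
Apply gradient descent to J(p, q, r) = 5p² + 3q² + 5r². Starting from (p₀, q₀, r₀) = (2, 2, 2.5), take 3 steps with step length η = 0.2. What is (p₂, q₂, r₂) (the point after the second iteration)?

∇J = (10p, 6q, 10r)
Step 1: at (2, 2, 2.5), ∇J = (20, 12, 25) → (2, 2, 2.5) − 0.2·(20, 12, 25) = (-2, -0.4, -2.5)
Step 2: at (-2, -0.4, -2.5), ∇J = (-20, -2.4, -25) → (-2, -0.4, -2.5) − 0.2·(-20, -2.4, -25) = (2, 0.08, 2.5)

(2, 0.08, 2.5)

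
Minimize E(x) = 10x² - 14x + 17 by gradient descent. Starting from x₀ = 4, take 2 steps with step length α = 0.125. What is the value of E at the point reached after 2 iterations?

563.40625

E′(x) = 20x - 14
Step 1: E′(4) = 66; x₁ = 4 − 0.125·66 = -4.25
Step 2: E′(-4.25) = -99; x₂ = -4.25 − 0.125·(-99) = 8.125
E(8.125) = 563.40625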